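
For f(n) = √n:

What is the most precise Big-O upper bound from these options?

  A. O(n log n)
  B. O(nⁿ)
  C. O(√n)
C

f(n) = √n is O(√n).
All listed options are valid Big-O bounds (upper bounds),
but O(√n) is the tightest (smallest valid bound).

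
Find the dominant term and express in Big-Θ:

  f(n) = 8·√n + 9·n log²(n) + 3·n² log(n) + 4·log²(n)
Θ(n² log n)

Order the terms by growth rate: 4·log²(n) ≺ 8·√n ≺ 9·n log²(n) ≺ 3·n² log(n).
The fastest-growing term 3·n² log(n) dominates as n → ∞; dropping its constant factor gives Θ(n² log n).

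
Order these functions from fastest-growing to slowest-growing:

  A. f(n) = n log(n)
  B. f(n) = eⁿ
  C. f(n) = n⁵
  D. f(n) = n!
D > B > C > A

Comparing growth rates:
D = n! is O(n!)
B = eⁿ is O(eⁿ)
C = n⁵ is O(n⁵)
A = n log(n) is O(n log n)

Therefore, the order from fastest to slowest is: D > B > C > A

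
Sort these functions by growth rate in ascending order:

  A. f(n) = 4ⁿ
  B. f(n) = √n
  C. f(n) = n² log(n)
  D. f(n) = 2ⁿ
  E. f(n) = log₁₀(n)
E < B < C < D < A

Comparing growth rates:
E = log₁₀(n) is O(log n)
B = √n is O(√n)
C = n² log(n) is O(n² log n)
D = 2ⁿ is O(2ⁿ)
A = 4ⁿ is O(4ⁿ)

Therefore, the order from slowest to fastest is: E < B < C < D < A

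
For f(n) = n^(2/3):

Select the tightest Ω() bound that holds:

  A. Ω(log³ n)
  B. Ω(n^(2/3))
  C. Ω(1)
B

f(n) = n^(2/3) is Ω(n^(2/3)).
All listed options are valid Big-Ω bounds (lower bounds),
but Ω(n^(2/3)) is the tightest (largest valid bound).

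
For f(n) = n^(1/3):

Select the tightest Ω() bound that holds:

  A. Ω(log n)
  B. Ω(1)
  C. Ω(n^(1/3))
C

f(n) = n^(1/3) is Ω(n^(1/3)).
All listed options are valid Big-Ω bounds (lower bounds),
but Ω(n^(1/3)) is the tightest (largest valid bound).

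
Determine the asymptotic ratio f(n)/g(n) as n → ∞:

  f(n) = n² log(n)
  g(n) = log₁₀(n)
∞

Since n² log(n) (O(n² log n)) grows faster than log₁₀(n) (O(log n)),
the ratio f(n)/g(n) → ∞ as n → ∞.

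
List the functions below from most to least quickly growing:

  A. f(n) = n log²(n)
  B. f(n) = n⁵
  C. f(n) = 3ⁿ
C > B > A

Comparing growth rates:
C = 3ⁿ is O(3ⁿ)
B = n⁵ is O(n⁵)
A = n log²(n) is O(n log² n)

Therefore, the order from fastest to slowest is: C > B > A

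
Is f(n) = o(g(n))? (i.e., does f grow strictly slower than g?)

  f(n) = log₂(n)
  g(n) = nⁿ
True

f(n) = log₂(n) is O(log n), and g(n) = nⁿ is O(nⁿ).
Since O(log n) grows strictly slower than O(nⁿ), f(n) = o(g(n)) is true.
This means lim(n→∞) f(n)/g(n) = 0.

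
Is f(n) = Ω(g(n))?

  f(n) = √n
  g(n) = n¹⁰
False

f(n) = √n is O(√n), and g(n) = n¹⁰ is O(n¹⁰).
Since O(√n) grows slower than O(n¹⁰), f(n) = Ω(g(n)) is false.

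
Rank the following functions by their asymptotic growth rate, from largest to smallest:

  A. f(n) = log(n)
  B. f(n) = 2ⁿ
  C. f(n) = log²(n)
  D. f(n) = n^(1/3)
B > D > C > A

Comparing growth rates:
B = 2ⁿ is O(2ⁿ)
D = n^(1/3) is O(n^(1/3))
C = log²(n) is O(log² n)
A = log(n) is O(log n)

Therefore, the order from fastest to slowest is: B > D > C > A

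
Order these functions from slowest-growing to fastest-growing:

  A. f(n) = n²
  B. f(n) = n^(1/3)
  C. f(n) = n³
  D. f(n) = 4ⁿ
B < A < C < D

Comparing growth rates:
B = n^(1/3) is O(n^(1/3))
A = n² is O(n²)
C = n³ is O(n³)
D = 4ⁿ is O(4ⁿ)

Therefore, the order from slowest to fastest is: B < A < C < D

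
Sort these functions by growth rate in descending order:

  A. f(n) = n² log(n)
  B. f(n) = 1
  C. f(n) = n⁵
C > A > B

Comparing growth rates:
C = n⁵ is O(n⁵)
A = n² log(n) is O(n² log n)
B = 1 is O(1)

Therefore, the order from fastest to slowest is: C > A > B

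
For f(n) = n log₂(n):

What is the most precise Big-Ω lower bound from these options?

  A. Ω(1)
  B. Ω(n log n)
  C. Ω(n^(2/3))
B

f(n) = n log₂(n) is Ω(n log n).
All listed options are valid Big-Ω bounds (lower bounds),
but Ω(n log n) is the tightest (largest valid bound).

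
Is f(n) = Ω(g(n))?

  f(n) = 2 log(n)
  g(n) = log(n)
True

f(n) = 2 log(n) and g(n) = log(n) are both O(log n).
Big-Ω permits equal growth rates (f ≥ c·g for some c > 0), so f(n) = Ω(g(n)) is true.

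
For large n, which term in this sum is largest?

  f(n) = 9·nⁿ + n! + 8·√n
9·nⁿ

Looking at each term:
  - 9·nⁿ is O(nⁿ)
  - n! is O(n!)
  - 8·√n is O(√n)

The term 9·nⁿ (O(nⁿ)) grows fastest and dominates all others.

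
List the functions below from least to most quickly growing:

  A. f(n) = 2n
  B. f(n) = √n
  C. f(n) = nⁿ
B < A < C

Comparing growth rates:
B = √n is O(√n)
A = 2n is O(n)
C = nⁿ is O(nⁿ)

Therefore, the order from slowest to fastest is: B < A < C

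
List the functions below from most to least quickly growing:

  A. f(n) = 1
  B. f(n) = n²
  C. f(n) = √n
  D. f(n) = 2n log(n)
B > D > C > A

Comparing growth rates:
B = n² is O(n²)
D = 2n log(n) is O(n log n)
C = √n is O(√n)
A = 1 is O(1)

Therefore, the order from fastest to slowest is: B > D > C > A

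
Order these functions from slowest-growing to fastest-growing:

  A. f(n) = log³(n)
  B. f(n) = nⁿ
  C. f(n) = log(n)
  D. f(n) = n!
C < A < D < B

Comparing growth rates:
C = log(n) is O(log n)
A = log³(n) is O(log³ n)
D = n! is O(n!)
B = nⁿ is O(nⁿ)

Therefore, the order from slowest to fastest is: C < A < D < B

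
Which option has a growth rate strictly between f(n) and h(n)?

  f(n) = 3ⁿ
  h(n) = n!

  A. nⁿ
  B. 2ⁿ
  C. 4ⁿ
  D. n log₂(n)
C

We need g(n) with 3ⁿ = o(g(n)) and g(n) = o(n!), i.e. O(3ⁿ) ≺ g ≺ O(n!).
Check each option:
  A. nⁿ — O(nⁿ) does not grow strictly slower than h(n)
  B. 2ⁿ — O(2ⁿ) does not grow strictly faster than f(n)
  C. 4ⁿ — O(4ⁿ) is strictly between O(3ⁿ) and O(n!) ✓
  D. n log₂(n) — O(n log n) does not grow strictly faster than f(n)

Only option C (4ⁿ) lies strictly between.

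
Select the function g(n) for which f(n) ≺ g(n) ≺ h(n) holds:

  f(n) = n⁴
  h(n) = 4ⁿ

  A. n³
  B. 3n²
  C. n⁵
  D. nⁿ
C

We need g(n) with n⁴ = o(g(n)) and g(n) = o(4ⁿ), i.e. O(n⁴) ≺ g ≺ O(4ⁿ).
Check each option:
  A. n³ — O(n³) does not grow strictly faster than f(n)
  B. 3n² — O(n²) does not grow strictly faster than f(n)
  C. n⁵ — O(n⁵) is strictly between O(n⁴) and O(4ⁿ) ✓
  D. nⁿ — O(nⁿ) does not grow strictly slower than h(n)

Only option C (n⁵) lies strictly between.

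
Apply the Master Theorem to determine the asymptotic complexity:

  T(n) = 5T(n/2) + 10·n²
Θ(n^log₂(5))

Master Theorem: a = 5, b = 2, f(n) = 10·n².
Compute the critical exponent d = log₂(5) = 2.322.
Compare f(n) = Θ(n²) against n^d:
  k = 2 < d = 2.322, so f(n) = O(n^(d-ε)) — Case 1.
  The recursion cost dominates: T(n) = Θ(n^d) = Θ(n^log₂(5)).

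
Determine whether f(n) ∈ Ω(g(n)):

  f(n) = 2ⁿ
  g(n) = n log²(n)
True

f(n) = 2ⁿ is O(2ⁿ), and g(n) = n log²(n) is O(n log² n).
Since O(2ⁿ) grows at least as fast as O(n log² n), f(n) = Ω(g(n)) is true.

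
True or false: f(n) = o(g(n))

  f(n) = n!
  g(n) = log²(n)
False

f(n) = n! is O(n!), and g(n) = log²(n) is O(log² n).
Since O(n!) grows faster than or equal to O(log² n), f(n) = o(g(n)) is false.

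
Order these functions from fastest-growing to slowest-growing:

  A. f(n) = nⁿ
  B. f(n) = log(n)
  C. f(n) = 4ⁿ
A > C > B

Comparing growth rates:
A = nⁿ is O(nⁿ)
C = 4ⁿ is O(4ⁿ)
B = log(n) is O(log n)

Therefore, the order from fastest to slowest is: A > C > B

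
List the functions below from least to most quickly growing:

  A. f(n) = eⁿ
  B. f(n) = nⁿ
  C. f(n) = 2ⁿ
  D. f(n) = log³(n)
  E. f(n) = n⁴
D < E < C < A < B

Comparing growth rates:
D = log³(n) is O(log³ n)
E = n⁴ is O(n⁴)
C = 2ⁿ is O(2ⁿ)
A = eⁿ is O(eⁿ)
B = nⁿ is O(nⁿ)

Therefore, the order from slowest to fastest is: D < E < C < A < B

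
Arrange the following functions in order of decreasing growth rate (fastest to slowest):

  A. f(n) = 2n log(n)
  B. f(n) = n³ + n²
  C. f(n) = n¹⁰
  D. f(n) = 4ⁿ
D > C > B > A

Comparing growth rates:
D = 4ⁿ is O(4ⁿ)
C = n¹⁰ is O(n¹⁰)
B = n³ + n² is O(n³)
A = 2n log(n) is O(n log n)

Therefore, the order from fastest to slowest is: D > C > B > A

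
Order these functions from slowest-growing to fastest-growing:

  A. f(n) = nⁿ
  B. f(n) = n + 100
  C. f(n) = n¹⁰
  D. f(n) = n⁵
B < D < C < A

Comparing growth rates:
B = n + 100 is O(n)
D = n⁵ is O(n⁵)
C = n¹⁰ is O(n¹⁰)
A = nⁿ is O(nⁿ)

Therefore, the order from slowest to fastest is: B < D < C < A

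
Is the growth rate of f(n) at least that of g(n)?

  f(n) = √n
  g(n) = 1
True

f(n) = √n is O(√n), and g(n) = 1 is O(1).
Since O(√n) grows at least as fast as O(1), f(n) = Ω(g(n)) is true.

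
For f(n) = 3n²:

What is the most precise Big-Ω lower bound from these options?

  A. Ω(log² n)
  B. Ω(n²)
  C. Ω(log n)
B

f(n) = 3n² is Ω(n²).
All listed options are valid Big-Ω bounds (lower bounds),
but Ω(n²) is the tightest (largest valid bound).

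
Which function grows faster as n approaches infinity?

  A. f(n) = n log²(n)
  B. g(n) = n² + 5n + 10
B

f(n) = n log²(n) is O(n log² n), while g(n) = n² + 5n + 10 is O(n²).
Since O(n²) grows faster than O(n log² n), g(n) dominates.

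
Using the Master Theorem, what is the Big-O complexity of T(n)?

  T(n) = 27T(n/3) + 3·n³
Θ(n³ log n)

Master Theorem: a = 27, b = 3, f(n) = 3·n³.
Compute the critical exponent d = log₃(27) = 3.
Compare f(n) = Θ(n³) against n^d:
  k = 3 = d, so f(n) = Θ(n^d) — Case 2.
  Work is balanced across levels: T(n) = Θ(n^d log n) = Θ(n³ log n).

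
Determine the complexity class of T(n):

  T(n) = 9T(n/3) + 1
Θ(n²)

Master Theorem: a = 9, b = 3, f(n) = 1.
Compute the critical exponent d = log₃(9) = 2.
Compare f(n) = Θ(1) against n^d:
  k = 0 < d = 2, so f(n) = O(n^(d-ε)) — Case 1.
  The recursion cost dominates: T(n) = Θ(n^d) = Θ(n²).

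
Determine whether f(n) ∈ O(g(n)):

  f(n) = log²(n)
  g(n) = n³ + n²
True

f(n) = log²(n) is O(log² n), and g(n) = n³ + n² is O(n³).
Since O(log² n) ⊆ O(n³) (f grows no faster than g), f(n) = O(g(n)) is true.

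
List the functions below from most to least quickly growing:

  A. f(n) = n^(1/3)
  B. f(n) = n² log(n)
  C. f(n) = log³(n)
B > A > C

Comparing growth rates:
B = n² log(n) is O(n² log n)
A = n^(1/3) is O(n^(1/3))
C = log³(n) is O(log³ n)

Therefore, the order from fastest to slowest is: B > A > C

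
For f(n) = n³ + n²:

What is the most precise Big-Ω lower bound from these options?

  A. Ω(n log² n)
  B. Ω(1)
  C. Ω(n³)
C

f(n) = n³ + n² is Ω(n³).
All listed options are valid Big-Ω bounds (lower bounds),
but Ω(n³) is the tightest (largest valid bound).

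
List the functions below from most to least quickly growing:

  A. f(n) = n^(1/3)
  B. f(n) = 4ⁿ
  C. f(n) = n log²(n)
B > C > A

Comparing growth rates:
B = 4ⁿ is O(4ⁿ)
C = n log²(n) is O(n log² n)
A = n^(1/3) is O(n^(1/3))

Therefore, the order from fastest to slowest is: B > C > A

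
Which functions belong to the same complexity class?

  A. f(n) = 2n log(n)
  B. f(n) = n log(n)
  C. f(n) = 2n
A and B

Examining each function:
  A. 2n log(n) is O(n log n)
  B. n log(n) is O(n log n)
  C. 2n is O(n)

Functions A and B both have the same complexity class.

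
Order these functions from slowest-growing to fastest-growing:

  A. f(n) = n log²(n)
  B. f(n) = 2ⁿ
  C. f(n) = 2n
C < A < B

Comparing growth rates:
C = 2n is O(n)
A = n log²(n) is O(n log² n)
B = 2ⁿ is O(2ⁿ)

Therefore, the order from slowest to fastest is: C < A < B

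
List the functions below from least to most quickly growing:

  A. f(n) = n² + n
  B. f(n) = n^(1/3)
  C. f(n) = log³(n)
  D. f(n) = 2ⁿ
C < B < A < D

Comparing growth rates:
C = log³(n) is O(log³ n)
B = n^(1/3) is O(n^(1/3))
A = n² + n is O(n²)
D = 2ⁿ is O(2ⁿ)

Therefore, the order from slowest to fastest is: C < B < A < D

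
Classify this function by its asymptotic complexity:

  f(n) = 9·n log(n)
O(n log n)

The dominant term in 9·n log(n) is 9·n log(n), which is Θ(n log n).
Constants are absorbed, so the tightest bound is O(n log n).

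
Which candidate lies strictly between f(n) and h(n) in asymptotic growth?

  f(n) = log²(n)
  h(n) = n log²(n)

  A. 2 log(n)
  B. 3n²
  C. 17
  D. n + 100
D

We need g(n) with log²(n) = o(g(n)) and g(n) = o(n log²(n)), i.e. O(log² n) ≺ g ≺ O(n log² n).
Check each option:
  A. 2 log(n) — O(log n) does not grow strictly faster than f(n)
  B. 3n² — O(n²) does not grow strictly slower than h(n)
  C. 17 — O(1) does not grow strictly faster than f(n)
  D. n + 100 — O(n) is strictly between O(log² n) and O(n log² n) ✓

Only option D (n + 100) lies strictly between.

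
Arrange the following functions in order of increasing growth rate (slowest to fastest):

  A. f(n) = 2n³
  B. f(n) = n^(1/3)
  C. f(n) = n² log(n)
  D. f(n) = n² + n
B < D < C < A

Comparing growth rates:
B = n^(1/3) is O(n^(1/3))
D = n² + n is O(n²)
C = n² log(n) is O(n² log n)
A = 2n³ is O(n³)

Therefore, the order from slowest to fastest is: B < D < C < A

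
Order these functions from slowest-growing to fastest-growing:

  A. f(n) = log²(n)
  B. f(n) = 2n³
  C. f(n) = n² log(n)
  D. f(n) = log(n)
D < A < C < B

Comparing growth rates:
D = log(n) is O(log n)
A = log²(n) is O(log² n)
C = n² log(n) is O(n² log n)
B = 2n³ is O(n³)

Therefore, the order from slowest to fastest is: D < A < C < B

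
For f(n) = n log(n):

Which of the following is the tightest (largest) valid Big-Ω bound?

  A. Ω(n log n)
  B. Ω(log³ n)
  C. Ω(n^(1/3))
A

f(n) = n log(n) is Ω(n log n).
All listed options are valid Big-Ω bounds (lower bounds),
but Ω(n log n) is the tightest (largest valid bound).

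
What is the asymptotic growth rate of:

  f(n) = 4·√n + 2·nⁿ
Θ(nⁿ)

Order the terms by growth rate: 4·√n ≺ 2·nⁿ.
The fastest-growing term 2·nⁿ dominates as n → ∞; dropping its constant factor gives Θ(nⁿ).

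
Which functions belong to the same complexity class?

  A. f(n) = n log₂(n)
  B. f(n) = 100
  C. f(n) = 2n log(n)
A and C

Examining each function:
  A. n log₂(n) is O(n log n)
  B. 100 is O(1)
  C. 2n log(n) is O(n log n)

Functions A and C both have the same complexity class.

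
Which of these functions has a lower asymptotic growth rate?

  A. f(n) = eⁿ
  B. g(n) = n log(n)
B

f(n) = eⁿ is O(eⁿ), while g(n) = n log(n) is O(n log n).
Since O(n log n) grows slower than O(eⁿ), g(n) is dominated.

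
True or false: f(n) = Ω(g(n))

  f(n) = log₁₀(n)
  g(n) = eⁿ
False

f(n) = log₁₀(n) is O(log n), and g(n) = eⁿ is O(eⁿ).
Since O(log n) grows slower than O(eⁿ), f(n) = Ω(g(n)) is false.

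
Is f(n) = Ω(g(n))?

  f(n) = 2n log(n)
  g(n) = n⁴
False

f(n) = 2n log(n) is O(n log n), and g(n) = n⁴ is O(n⁴).
Since O(n log n) grows slower than O(n⁴), f(n) = Ω(g(n)) is false.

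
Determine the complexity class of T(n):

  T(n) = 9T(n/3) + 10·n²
Θ(n² log n)

Master Theorem: a = 9, b = 3, f(n) = 10·n².
Compute the critical exponent d = log₃(9) = 2.
Compare f(n) = Θ(n²) against n^d:
  k = 2 = d, so f(n) = Θ(n^d) — Case 2.
  Work is balanced across levels: T(n) = Θ(n^d log n) = Θ(n² log n).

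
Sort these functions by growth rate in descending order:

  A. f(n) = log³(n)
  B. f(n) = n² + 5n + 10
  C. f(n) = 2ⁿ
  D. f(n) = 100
C > B > A > D

Comparing growth rates:
C = 2ⁿ is O(2ⁿ)
B = n² + 5n + 10 is O(n²)
A = log³(n) is O(log³ n)
D = 100 is O(1)

Therefore, the order from fastest to slowest is: C > B > A > D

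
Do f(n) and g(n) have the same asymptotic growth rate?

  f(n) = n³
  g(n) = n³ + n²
True

f(n) = n³ and g(n) = n³ + n² are both O(n³).
Since they have the same asymptotic growth rate, f(n) = Θ(g(n)) is true.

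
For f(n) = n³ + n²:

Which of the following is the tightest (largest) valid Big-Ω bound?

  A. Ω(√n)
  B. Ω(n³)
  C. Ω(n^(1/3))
B

f(n) = n³ + n² is Ω(n³).
All listed options are valid Big-Ω bounds (lower bounds),
but Ω(n³) is the tightest (largest valid bound).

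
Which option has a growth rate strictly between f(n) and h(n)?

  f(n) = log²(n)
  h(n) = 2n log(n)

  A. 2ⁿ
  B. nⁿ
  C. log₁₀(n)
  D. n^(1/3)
D

We need g(n) with log²(n) = o(g(n)) and g(n) = o(2n log(n)), i.e. O(log² n) ≺ g ≺ O(n log n).
Check each option:
  A. 2ⁿ — O(2ⁿ) does not grow strictly slower than h(n)
  B. nⁿ — O(nⁿ) does not grow strictly slower than h(n)
  C. log₁₀(n) — O(log n) does not grow strictly faster than f(n)
  D. n^(1/3) — O(n^(1/3)) is strictly between O(log² n) and O(n log n) ✓

Only option D (n^(1/3)) lies strictly between.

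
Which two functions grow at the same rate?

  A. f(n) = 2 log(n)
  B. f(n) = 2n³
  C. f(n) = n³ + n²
B and C

Examining each function:
  A. 2 log(n) is O(log n)
  B. 2n³ is O(n³)
  C. n³ + n² is O(n³)

Functions B and C both have the same complexity class.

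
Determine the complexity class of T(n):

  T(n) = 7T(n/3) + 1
Θ(n^log₃(7))

Master Theorem: a = 7, b = 3, f(n) = 1.
Compute the critical exponent d = log₃(7) = 1.771.
Compare f(n) = Θ(1) against n^d:
  k = 0 < d = 1.771, so f(n) = O(n^(d-ε)) — Case 1.
  The recursion cost dominates: T(n) = Θ(n^d) = Θ(n^log₃(7)).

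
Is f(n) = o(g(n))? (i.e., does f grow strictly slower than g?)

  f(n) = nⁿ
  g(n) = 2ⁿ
False

f(n) = nⁿ is O(nⁿ), and g(n) = 2ⁿ is O(2ⁿ).
Since O(nⁿ) grows faster than or equal to O(2ⁿ), f(n) = o(g(n)) is false.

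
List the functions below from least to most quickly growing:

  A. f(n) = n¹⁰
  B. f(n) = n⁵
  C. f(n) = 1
C < B < A

Comparing growth rates:
C = 1 is O(1)
B = n⁵ is O(n⁵)
A = n¹⁰ is O(n¹⁰)

Therefore, the order from slowest to fastest is: C < B < A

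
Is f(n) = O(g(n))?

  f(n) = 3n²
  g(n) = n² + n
True

f(n) = 3n² and g(n) = n² + n are both O(n²).
Big-O permits equal growth rates (f ≤ c·g for some c), so f(n) = O(g(n)) is true.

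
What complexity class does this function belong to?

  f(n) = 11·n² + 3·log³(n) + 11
O(n²)

The dominant term in 11·n² + 3·log³(n) + 11 is 11·n², which is Θ(n²).
Lower-order terms (3·log³(n), 11) are asymptotically negligible.
Constants are absorbed, so the tightest bound is O(n²).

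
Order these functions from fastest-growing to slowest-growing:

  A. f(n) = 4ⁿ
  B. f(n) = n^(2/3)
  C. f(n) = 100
A > B > C

Comparing growth rates:
A = 4ⁿ is O(4ⁿ)
B = n^(2/3) is O(n^(2/3))
C = 100 is O(1)

Therefore, the order from fastest to slowest is: A > B > C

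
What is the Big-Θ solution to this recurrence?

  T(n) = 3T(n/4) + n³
Θ(n³)

Master Theorem: a = 3, b = 4, f(n) = n³.
Compute the critical exponent d = log₄(3) = 0.792.
Compare f(n) = Θ(n³) against n^d:
  k = 3 > d = 0.792, so f(n) = Ω(n^(d+ε)) — Case 3.
  Regularity: a·(n/b)^3/n^3 = a/b^3 = 3/64 < 1 ✓.
  The top-level work dominates: T(n) = Θ(f(n)) = Θ(n³).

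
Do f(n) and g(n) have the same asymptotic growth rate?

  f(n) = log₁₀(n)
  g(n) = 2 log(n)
True

f(n) = log₁₀(n) and g(n) = 2 log(n) are both O(log n).
Since they have the same asymptotic growth rate, f(n) = Θ(g(n)) is true.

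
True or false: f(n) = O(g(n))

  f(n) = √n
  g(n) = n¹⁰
True

f(n) = √n is O(√n), and g(n) = n¹⁰ is O(n¹⁰).
Since O(√n) ⊆ O(n¹⁰) (f grows no faster than g), f(n) = O(g(n)) is true.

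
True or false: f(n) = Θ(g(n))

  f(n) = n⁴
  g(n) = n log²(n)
False

f(n) = n⁴ is O(n⁴), and g(n) = n log²(n) is O(n log² n).
Since they have different growth rates, f(n) = Θ(g(n)) is false.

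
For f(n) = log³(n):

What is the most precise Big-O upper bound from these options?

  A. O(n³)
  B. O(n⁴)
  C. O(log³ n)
C

f(n) = log³(n) is O(log³ n).
All listed options are valid Big-O bounds (upper bounds),
but O(log³ n) is the tightest (smallest valid bound).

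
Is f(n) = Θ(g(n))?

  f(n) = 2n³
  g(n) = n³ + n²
True

f(n) = 2n³ and g(n) = n³ + n² are both O(n³).
Since they have the same asymptotic growth rate, f(n) = Θ(g(n)) is true.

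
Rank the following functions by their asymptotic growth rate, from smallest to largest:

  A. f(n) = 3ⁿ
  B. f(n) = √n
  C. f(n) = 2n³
B < C < A

Comparing growth rates:
B = √n is O(√n)
C = 2n³ is O(n³)
A = 3ⁿ is O(3ⁿ)

Therefore, the order from slowest to fastest is: B < C < A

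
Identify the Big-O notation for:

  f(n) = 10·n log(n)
O(n log n)

The dominant term in 10·n log(n) is 10·n log(n), which is Θ(n log n).
Constants are absorbed, so the tightest bound is O(n log n).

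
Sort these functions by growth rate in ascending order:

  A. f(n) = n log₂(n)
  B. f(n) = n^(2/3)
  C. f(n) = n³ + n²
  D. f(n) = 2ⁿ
B < A < C < D

Comparing growth rates:
B = n^(2/3) is O(n^(2/3))
A = n log₂(n) is O(n log n)
C = n³ + n² is O(n³)
D = 2ⁿ is O(2ⁿ)

Therefore, the order from slowest to fastest is: B < A < C < D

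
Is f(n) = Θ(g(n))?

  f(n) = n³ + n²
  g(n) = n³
True

f(n) = n³ + n² and g(n) = n³ are both O(n³).
Since they have the same asymptotic growth rate, f(n) = Θ(g(n)) is true.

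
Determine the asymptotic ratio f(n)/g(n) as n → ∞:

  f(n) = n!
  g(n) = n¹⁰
∞

Since n! (O(n!)) grows faster than n¹⁰ (O(n¹⁰)),
the ratio f(n)/g(n) → ∞ as n → ∞.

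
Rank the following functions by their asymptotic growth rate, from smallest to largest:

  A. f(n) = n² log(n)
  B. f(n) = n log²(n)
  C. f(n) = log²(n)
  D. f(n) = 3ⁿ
C < B < A < D

Comparing growth rates:
C = log²(n) is O(log² n)
B = n log²(n) is O(n log² n)
A = n² log(n) is O(n² log n)
D = 3ⁿ is O(3ⁿ)

Therefore, the order from slowest to fastest is: C < B < A < D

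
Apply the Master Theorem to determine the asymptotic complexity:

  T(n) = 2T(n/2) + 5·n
Θ(n log n)

Master Theorem: a = 2, b = 2, f(n) = 5·n.
Compute the critical exponent d = log₂(2) = 1.
Compare f(n) = Θ(n) against n^d:
  k = 1 = d, so f(n) = Θ(n^d) — Case 2.
  Work is balanced across levels: T(n) = Θ(n^d log n) = Θ(n log n).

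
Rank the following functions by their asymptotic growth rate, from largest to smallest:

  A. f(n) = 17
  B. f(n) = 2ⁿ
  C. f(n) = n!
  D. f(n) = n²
C > B > D > A

Comparing growth rates:
C = n! is O(n!)
B = 2ⁿ is O(2ⁿ)
D = n² is O(n²)
A = 17 is O(1)

Therefore, the order from fastest to slowest is: C > B > D > A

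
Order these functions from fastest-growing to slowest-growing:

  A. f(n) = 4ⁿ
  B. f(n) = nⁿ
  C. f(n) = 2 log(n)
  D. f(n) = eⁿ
B > A > D > C

Comparing growth rates:
B = nⁿ is O(nⁿ)
A = 4ⁿ is O(4ⁿ)
D = eⁿ is O(eⁿ)
C = 2 log(n) is O(log n)

Therefore, the order from fastest to slowest is: B > A > D > C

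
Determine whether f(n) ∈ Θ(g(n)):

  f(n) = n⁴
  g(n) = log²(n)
False

f(n) = n⁴ is O(n⁴), and g(n) = log²(n) is O(log² n).
Since they have different growth rates, f(n) = Θ(g(n)) is false.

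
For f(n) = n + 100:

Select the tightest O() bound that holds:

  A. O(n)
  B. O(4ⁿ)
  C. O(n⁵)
A

f(n) = n + 100 is O(n).
All listed options are valid Big-O bounds (upper bounds),
but O(n) is the tightest (smallest valid bound).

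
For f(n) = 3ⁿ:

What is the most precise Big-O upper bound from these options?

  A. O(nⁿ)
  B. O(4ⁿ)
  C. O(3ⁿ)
C

f(n) = 3ⁿ is O(3ⁿ).
All listed options are valid Big-O bounds (upper bounds),
but O(3ⁿ) is the tightest (smallest valid bound).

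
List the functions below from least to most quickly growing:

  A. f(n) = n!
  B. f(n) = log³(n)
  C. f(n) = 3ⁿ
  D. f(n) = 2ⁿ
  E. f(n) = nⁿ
B < D < C < A < E

Comparing growth rates:
B = log³(n) is O(log³ n)
D = 2ⁿ is O(2ⁿ)
C = 3ⁿ is O(3ⁿ)
A = n! is O(n!)
E = nⁿ is O(nⁿ)

Therefore, the order from slowest to fastest is: B < D < C < A < E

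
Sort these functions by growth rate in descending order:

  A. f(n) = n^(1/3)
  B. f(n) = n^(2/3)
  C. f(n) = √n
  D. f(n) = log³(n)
B > C > A > D

Comparing growth rates:
B = n^(2/3) is O(n^(2/3))
C = √n is O(√n)
A = n^(1/3) is O(n^(1/3))
D = log³(n) is O(log³ n)

Therefore, the order from fastest to slowest is: B > C > A > D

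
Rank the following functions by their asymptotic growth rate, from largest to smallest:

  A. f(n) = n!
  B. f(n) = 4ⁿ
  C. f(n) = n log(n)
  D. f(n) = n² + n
A > B > D > C

Comparing growth rates:
A = n! is O(n!)
B = 4ⁿ is O(4ⁿ)
D = n² + n is O(n²)
C = n log(n) is O(n log n)

Therefore, the order from fastest to slowest is: A > B > D > C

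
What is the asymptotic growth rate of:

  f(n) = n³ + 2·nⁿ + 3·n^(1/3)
Θ(nⁿ)

Order the terms by growth rate: 3·n^(1/3) ≺ n³ ≺ 2·nⁿ.
The fastest-growing term 2·nⁿ dominates as n → ∞; dropping its constant factor gives Θ(nⁿ).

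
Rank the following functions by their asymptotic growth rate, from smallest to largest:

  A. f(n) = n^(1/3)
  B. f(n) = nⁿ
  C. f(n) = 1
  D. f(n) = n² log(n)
C < A < D < B

Comparing growth rates:
C = 1 is O(1)
A = n^(1/3) is O(n^(1/3))
D = n² log(n) is O(n² log n)
B = nⁿ is O(nⁿ)

Therefore, the order from slowest to fastest is: C < A < D < B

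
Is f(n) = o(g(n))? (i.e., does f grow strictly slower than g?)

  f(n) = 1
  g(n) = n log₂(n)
True

f(n) = 1 is O(1), and g(n) = n log₂(n) is O(n log n).
Since O(1) grows strictly slower than O(n log n), f(n) = o(g(n)) is true.
This means lim(n→∞) f(n)/g(n) = 0.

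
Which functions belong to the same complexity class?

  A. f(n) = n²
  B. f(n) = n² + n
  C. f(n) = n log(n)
A and B

Examining each function:
  A. n² is O(n²)
  B. n² + n is O(n²)
  C. n log(n) is O(n log n)

Functions A and B both have the same complexity class.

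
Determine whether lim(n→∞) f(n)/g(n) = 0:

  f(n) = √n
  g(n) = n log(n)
True

f(n) = √n is O(√n), and g(n) = n log(n) is O(n log n).
Since O(√n) grows strictly slower than O(n log n), f(n) = o(g(n)) is true.
This means lim(n→∞) f(n)/g(n) = 0.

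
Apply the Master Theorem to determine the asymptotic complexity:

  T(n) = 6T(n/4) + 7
Θ(n^log₄(6))

Master Theorem: a = 6, b = 4, f(n) = 7.
Compute the critical exponent d = log₄(6) = 1.292.
Compare f(n) = Θ(1) against n^d:
  k = 0 < d = 1.292, so f(n) = O(n^(d-ε)) — Case 1.
  The recursion cost dominates: T(n) = Θ(n^d) = Θ(n^log₄(6)).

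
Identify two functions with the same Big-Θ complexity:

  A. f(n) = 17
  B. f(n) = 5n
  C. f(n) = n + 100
B and C

Examining each function:
  A. 17 is O(1)
  B. 5n is O(n)
  C. n + 100 is O(n)

Functions B and C both have the same complexity class.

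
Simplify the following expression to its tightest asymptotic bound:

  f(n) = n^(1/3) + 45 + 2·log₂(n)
Θ(n^(1/3))

Order the terms by growth rate: 45 ≺ 2·log₂(n) ≺ n^(1/3).
The fastest-growing term n^(1/3) dominates as n → ∞; dropping its constant factor gives Θ(n^(1/3)).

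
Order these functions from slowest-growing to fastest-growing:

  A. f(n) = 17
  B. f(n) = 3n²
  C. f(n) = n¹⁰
A < B < C

Comparing growth rates:
A = 17 is O(1)
B = 3n² is O(n²)
C = n¹⁰ is O(n¹⁰)

Therefore, the order from slowest to fastest is: A < B < C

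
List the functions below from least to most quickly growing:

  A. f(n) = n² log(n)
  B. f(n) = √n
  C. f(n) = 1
C < B < A

Comparing growth rates:
C = 1 is O(1)
B = √n is O(√n)
A = n² log(n) is O(n² log n)

Therefore, the order from slowest to fastest is: C < B < A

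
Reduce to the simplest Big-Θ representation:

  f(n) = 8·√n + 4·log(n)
Θ(√n)

Order the terms by growth rate: 4·log(n) ≺ 8·√n.
The fastest-growing term 8·√n dominates as n → ∞; dropping its constant factor gives Θ(√n).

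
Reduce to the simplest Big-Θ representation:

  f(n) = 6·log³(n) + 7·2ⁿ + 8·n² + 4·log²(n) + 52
Θ(2ⁿ)

Order the terms by growth rate: 52 ≺ 4·log²(n) ≺ 6·log³(n) ≺ 8·n² ≺ 7·2ⁿ.
The fastest-growing term 7·2ⁿ dominates as n → ∞; dropping its constant factor gives Θ(2ⁿ).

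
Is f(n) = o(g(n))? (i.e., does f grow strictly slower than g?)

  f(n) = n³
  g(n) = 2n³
False

f(n) = n³ is O(n³), and g(n) = 2n³ is O(n³).
Since they have the same growth rate, f(n) = o(g(n)) is false.
(f = o(g) requires f to grow strictly slower, not equal.)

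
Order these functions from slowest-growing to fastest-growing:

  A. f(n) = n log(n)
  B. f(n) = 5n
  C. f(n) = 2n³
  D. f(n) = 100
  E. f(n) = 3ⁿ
D < B < A < C < E

Comparing growth rates:
D = 100 is O(1)
B = 5n is O(n)
A = n log(n) is O(n log n)
C = 2n³ is O(n³)
E = 3ⁿ is O(3ⁿ)

Therefore, the order from slowest to fastest is: D < B < A < C < E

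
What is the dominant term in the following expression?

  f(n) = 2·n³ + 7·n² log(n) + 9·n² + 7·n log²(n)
2·n³

Looking at each term:
  - 2·n³ is O(n³)
  - 7·n² log(n) is O(n² log n)
  - 9·n² is O(n²)
  - 7·n log²(n) is O(n log² n)

The term 2·n³ (O(n³)) grows fastest and dominates all others.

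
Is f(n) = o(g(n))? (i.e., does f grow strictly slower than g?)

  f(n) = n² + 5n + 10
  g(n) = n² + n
False

f(n) = n² + 5n + 10 is O(n²), and g(n) = n² + n is O(n²).
Since they have the same growth rate, f(n) = o(g(n)) is false.
(f = o(g) requires f to grow strictly slower, not equal.)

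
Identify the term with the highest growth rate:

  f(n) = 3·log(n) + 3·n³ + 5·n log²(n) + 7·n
3·n³

Looking at each term:
  - 3·log(n) is O(log n)
  - 3·n³ is O(n³)
  - 5·n log²(n) is O(n log² n)
  - 7·n is O(n)

The term 3·n³ (O(n³)) grows fastest and dominates all others.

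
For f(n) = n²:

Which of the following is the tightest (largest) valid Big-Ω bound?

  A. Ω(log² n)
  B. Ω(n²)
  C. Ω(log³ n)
B

f(n) = n² is Ω(n²).
All listed options are valid Big-Ω bounds (lower bounds),
but Ω(n²) is the tightest (largest valid bound).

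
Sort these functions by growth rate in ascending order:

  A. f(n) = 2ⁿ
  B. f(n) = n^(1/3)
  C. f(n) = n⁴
B < C < A

Comparing growth rates:
B = n^(1/3) is O(n^(1/3))
C = n⁴ is O(n⁴)
A = 2ⁿ is O(2ⁿ)

Therefore, the order from slowest to fastest is: B < C < A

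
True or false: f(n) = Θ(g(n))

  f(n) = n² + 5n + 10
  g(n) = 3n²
True

f(n) = n² + 5n + 10 and g(n) = 3n² are both O(n²).
Since they have the same asymptotic growth rate, f(n) = Θ(g(n)) is true.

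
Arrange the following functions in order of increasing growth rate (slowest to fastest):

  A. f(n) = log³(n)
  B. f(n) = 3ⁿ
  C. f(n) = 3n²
A < C < B

Comparing growth rates:
A = log³(n) is O(log³ n)
C = 3n² is O(n²)
B = 3ⁿ is O(3ⁿ)

Therefore, the order from slowest to fastest is: A < C < B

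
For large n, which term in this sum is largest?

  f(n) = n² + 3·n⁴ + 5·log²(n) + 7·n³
3·n⁴

Looking at each term:
  - n² is O(n²)
  - 3·n⁴ is O(n⁴)
  - 5·log²(n) is O(log² n)
  - 7·n³ is O(n³)

The term 3·n⁴ (O(n⁴)) grows fastest and dominates all others.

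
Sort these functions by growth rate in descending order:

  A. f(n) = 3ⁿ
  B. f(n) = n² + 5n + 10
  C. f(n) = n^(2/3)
A > B > C

Comparing growth rates:
A = 3ⁿ is O(3ⁿ)
B = n² + 5n + 10 is O(n²)
C = n^(2/3) is O(n^(2/3))

Therefore, the order from fastest to slowest is: A > B > C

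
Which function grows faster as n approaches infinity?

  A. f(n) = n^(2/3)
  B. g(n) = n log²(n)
B

f(n) = n^(2/3) is O(n^(2/3)), while g(n) = n log²(n) is O(n log² n).
Since O(n log² n) grows faster than O(n^(2/3)), g(n) dominates.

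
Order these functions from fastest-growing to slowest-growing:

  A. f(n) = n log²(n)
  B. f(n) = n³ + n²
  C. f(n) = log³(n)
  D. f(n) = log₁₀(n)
B > A > C > D

Comparing growth rates:
B = n³ + n² is O(n³)
A = n log²(n) is O(n log² n)
C = log³(n) is O(log³ n)
D = log₁₀(n) is O(log n)

Therefore, the order from fastest to slowest is: B > A > C > D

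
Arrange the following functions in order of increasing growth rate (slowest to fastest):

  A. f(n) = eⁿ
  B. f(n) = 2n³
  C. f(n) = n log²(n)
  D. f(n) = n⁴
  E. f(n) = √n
E < C < B < D < A

Comparing growth rates:
E = √n is O(√n)
C = n log²(n) is O(n log² n)
B = 2n³ is O(n³)
D = n⁴ is O(n⁴)
A = eⁿ is O(eⁿ)

Therefore, the order from slowest to fastest is: E < C < B < D < A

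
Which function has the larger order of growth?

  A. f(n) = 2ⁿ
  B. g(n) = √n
A

f(n) = 2ⁿ is O(2ⁿ), while g(n) = √n is O(√n).
Since O(2ⁿ) grows faster than O(√n), f(n) dominates.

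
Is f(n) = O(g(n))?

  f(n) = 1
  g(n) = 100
True

f(n) = 1 and g(n) = 100 are both O(1).
Big-O permits equal growth rates (f ≤ c·g for some c), so f(n) = O(g(n)) is true.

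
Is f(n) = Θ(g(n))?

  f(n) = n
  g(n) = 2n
True

f(n) = n and g(n) = 2n are both O(n).
Since they have the same asymptotic growth rate, f(n) = Θ(g(n)) is true.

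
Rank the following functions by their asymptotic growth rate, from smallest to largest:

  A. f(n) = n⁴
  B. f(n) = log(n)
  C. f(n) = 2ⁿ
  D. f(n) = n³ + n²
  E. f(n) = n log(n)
B < E < D < A < C

Comparing growth rates:
B = log(n) is O(log n)
E = n log(n) is O(n log n)
D = n³ + n² is O(n³)
A = n⁴ is O(n⁴)
C = 2ⁿ is O(2ⁿ)

Therefore, the order from slowest to fastest is: B < E < D < A < C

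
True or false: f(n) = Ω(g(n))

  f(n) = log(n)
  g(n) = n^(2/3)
False

f(n) = log(n) is O(log n), and g(n) = n^(2/3) is O(n^(2/3)).
Since O(log n) grows slower than O(n^(2/3)), f(n) = Ω(g(n)) is false.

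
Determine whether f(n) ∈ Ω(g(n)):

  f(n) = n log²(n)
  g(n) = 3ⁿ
False

f(n) = n log²(n) is O(n log² n), and g(n) = 3ⁿ is O(3ⁿ).
Since O(n log² n) grows slower than O(3ⁿ), f(n) = Ω(g(n)) is false.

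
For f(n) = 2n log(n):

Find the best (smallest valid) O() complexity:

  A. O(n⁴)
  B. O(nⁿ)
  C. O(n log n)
C

f(n) = 2n log(n) is O(n log n).
All listed options are valid Big-O bounds (upper bounds),
but O(n log n) is the tightest (smallest valid bound).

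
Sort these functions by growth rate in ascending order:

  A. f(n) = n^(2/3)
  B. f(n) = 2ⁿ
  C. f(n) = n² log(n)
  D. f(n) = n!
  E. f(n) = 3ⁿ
A < C < B < E < D

Comparing growth rates:
A = n^(2/3) is O(n^(2/3))
C = n² log(n) is O(n² log n)
B = 2ⁿ is O(2ⁿ)
E = 3ⁿ is O(3ⁿ)
D = n! is O(n!)

Therefore, the order from slowest to fastest is: A < C < B < E < D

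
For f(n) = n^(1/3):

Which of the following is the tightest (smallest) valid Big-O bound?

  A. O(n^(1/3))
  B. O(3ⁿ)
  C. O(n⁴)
A

f(n) = n^(1/3) is O(n^(1/3)).
All listed options are valid Big-O bounds (upper bounds),
but O(n^(1/3)) is the tightest (smallest valid bound).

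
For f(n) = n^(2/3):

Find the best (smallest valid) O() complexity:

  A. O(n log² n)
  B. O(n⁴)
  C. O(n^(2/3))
C

f(n) = n^(2/3) is O(n^(2/3)).
All listed options are valid Big-O bounds (upper bounds),
but O(n^(2/3)) is the tightest (smallest valid bound).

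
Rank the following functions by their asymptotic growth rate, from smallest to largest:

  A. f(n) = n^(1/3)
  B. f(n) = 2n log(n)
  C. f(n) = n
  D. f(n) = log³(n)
D < A < C < B

Comparing growth rates:
D = log³(n) is O(log³ n)
A = n^(1/3) is O(n^(1/3))
C = n is O(n)
B = 2n log(n) is O(n log n)

Therefore, the order from slowest to fastest is: D < A < C < B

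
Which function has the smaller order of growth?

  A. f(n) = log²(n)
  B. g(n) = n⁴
A

f(n) = log²(n) is O(log² n), while g(n) = n⁴ is O(n⁴).
Since O(log² n) grows slower than O(n⁴), f(n) is dominated.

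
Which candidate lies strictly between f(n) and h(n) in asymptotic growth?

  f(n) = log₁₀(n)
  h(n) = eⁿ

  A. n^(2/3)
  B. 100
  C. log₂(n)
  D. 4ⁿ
A

We need g(n) with log₁₀(n) = o(g(n)) and g(n) = o(eⁿ), i.e. O(log n) ≺ g ≺ O(eⁿ).
Check each option:
  A. n^(2/3) — O(n^(2/3)) is strictly between O(log n) and O(eⁿ) ✓
  B. 100 — O(1) does not grow strictly faster than f(n)
  C. log₂(n) — O(log n) does not grow strictly faster than f(n)
  D. 4ⁿ — O(4ⁿ) does not grow strictly slower than h(n)

Only option A (n^(2/3)) lies strictly between.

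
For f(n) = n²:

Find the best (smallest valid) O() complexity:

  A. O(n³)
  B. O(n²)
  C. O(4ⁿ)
B

f(n) = n² is O(n²).
All listed options are valid Big-O bounds (upper bounds),
but O(n²) is the tightest (smallest valid bound).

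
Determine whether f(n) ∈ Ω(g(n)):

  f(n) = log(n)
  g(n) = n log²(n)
False

f(n) = log(n) is O(log n), and g(n) = n log²(n) is O(n log² n).
Since O(log n) grows slower than O(n log² n), f(n) = Ω(g(n)) is false.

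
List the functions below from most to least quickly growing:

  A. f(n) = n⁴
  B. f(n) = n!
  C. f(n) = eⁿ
B > C > A

Comparing growth rates:
B = n! is O(n!)
C = eⁿ is O(eⁿ)
A = n⁴ is O(n⁴)

Therefore, the order from fastest to slowest is: B > C > A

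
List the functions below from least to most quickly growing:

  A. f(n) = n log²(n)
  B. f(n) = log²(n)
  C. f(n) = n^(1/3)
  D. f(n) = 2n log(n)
B < C < D < A

Comparing growth rates:
B = log²(n) is O(log² n)
C = n^(1/3) is O(n^(1/3))
D = 2n log(n) is O(n log n)
A = n log²(n) is O(n log² n)

Therefore, the order from slowest to fastest is: B < C < D < A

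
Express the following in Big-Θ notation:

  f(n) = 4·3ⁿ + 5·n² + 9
Θ(3ⁿ)

Order the terms by growth rate: 9 ≺ 5·n² ≺ 4·3ⁿ.
The fastest-growing term 4·3ⁿ dominates as n → ∞; dropping its constant factor gives Θ(3ⁿ).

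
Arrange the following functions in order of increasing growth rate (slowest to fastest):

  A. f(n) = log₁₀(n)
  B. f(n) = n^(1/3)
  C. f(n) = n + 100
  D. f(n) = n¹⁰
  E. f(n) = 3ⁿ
A < B < C < D < E

Comparing growth rates:
A = log₁₀(n) is O(log n)
B = n^(1/3) is O(n^(1/3))
C = n + 100 is O(n)
D = n¹⁰ is O(n¹⁰)
E = 3ⁿ is O(3ⁿ)

Therefore, the order from slowest to fastest is: A < B < C < D < E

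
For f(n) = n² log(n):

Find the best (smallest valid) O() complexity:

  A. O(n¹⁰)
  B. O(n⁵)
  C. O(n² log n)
C

f(n) = n² log(n) is O(n² log n).
All listed options are valid Big-O bounds (upper bounds),
but O(n² log n) is the tightest (smallest valid bound).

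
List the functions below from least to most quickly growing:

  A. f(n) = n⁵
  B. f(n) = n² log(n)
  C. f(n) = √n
C < B < A

Comparing growth rates:
C = √n is O(√n)
B = n² log(n) is O(n² log n)
A = n⁵ is O(n⁵)

Therefore, the order from slowest to fastest is: C < B < A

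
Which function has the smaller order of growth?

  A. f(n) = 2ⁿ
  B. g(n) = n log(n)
B

f(n) = 2ⁿ is O(2ⁿ), while g(n) = n log(n) is O(n log n).
Since O(n log n) grows slower than O(2ⁿ), g(n) is dominated.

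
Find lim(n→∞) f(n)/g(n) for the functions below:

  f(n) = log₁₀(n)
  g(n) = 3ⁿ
0

Since log₁₀(n) (O(log n)) grows slower than 3ⁿ (O(3ⁿ)),
the ratio f(n)/g(n) → 0 as n → ∞.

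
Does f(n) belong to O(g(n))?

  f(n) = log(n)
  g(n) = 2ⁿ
True

f(n) = log(n) is O(log n), and g(n) = 2ⁿ is O(2ⁿ).
Since O(log n) ⊆ O(2ⁿ) (f grows no faster than g), f(n) = O(g(n)) is true.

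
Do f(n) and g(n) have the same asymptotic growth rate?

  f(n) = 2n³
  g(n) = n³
True

f(n) = 2n³ and g(n) = n³ are both O(n³).
Since they have the same asymptotic growth rate, f(n) = Θ(g(n)) is true.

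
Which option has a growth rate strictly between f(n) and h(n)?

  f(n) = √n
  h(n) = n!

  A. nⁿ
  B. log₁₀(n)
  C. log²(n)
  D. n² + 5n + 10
D

We need g(n) with √n = o(g(n)) and g(n) = o(n!), i.e. O(√n) ≺ g ≺ O(n!).
Check each option:
  A. nⁿ — O(nⁿ) does not grow strictly slower than h(n)
  B. log₁₀(n) — O(log n) does not grow strictly faster than f(n)
  C. log²(n) — O(log² n) does not grow strictly faster than f(n)
  D. n² + 5n + 10 — O(n²) is strictly between O(√n) and O(n!) ✓

Only option D (n² + 5n + 10) lies strictly between.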